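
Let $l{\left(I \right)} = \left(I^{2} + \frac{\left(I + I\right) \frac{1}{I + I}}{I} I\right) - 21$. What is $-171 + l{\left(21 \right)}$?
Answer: $250$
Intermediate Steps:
$l{\left(I \right)} = -20 + I^{2}$ ($l{\left(I \right)} = \left(I^{2} + \frac{2 I \frac{1}{2 I}}{I} I\right) - 21 = \left(I^{2} + 1 \frac{1}{I} I\right) - 21 = \left(I^{2} + \frac{I}{I}\right) - 21 = \left(I^{2} + 1\right) - 21 = \left(1 + I^{2}\right) - 21 = -20 + I^{2}$)
$-171 + l{\left(21 \right)} = -171 - \left(20 - 21^{2}\right) = -171 + \left(-20 + 441\right) = -171 + 421 = 250$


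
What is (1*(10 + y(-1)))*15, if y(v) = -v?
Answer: 165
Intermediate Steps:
(1*(10 + y(-1)))*15 = (1*(10 - 1*(-1)))*15 = (1*(10 + 1))*15 = (1*11)*15 = 11*15 = 165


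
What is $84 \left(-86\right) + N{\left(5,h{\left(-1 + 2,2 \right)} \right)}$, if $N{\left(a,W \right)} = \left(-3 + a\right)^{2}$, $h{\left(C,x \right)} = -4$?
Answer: $-7220$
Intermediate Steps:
$84 \left(-86\right) + N{\left(5,h{\left(-1 + 2,2 \right)} \right)} = 84 \left(-86\right) + \left(-3 + 5\right)^{2} = -7224 + 2^{2} = -7224 + 4 = -7220$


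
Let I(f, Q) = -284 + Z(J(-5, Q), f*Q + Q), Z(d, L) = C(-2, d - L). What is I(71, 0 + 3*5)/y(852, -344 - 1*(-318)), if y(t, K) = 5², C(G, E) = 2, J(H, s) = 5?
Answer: -282/25 ≈ -11.280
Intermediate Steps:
Z(d, L) = 2
I(f, Q) = -282 (I(f, Q) = -284 + 2 = -282)
y(t, K) = 25
I(71, 0 + 3*5)/y(852, -344 - 1*(-318)) = -282/25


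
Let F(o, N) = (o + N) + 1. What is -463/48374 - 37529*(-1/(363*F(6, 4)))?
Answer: 1813579087/193157382 ≈ 9.3891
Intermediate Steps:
F(o, N) = 1 + N + o (F(o, N) = (N + o) + 1 = 1 + N + o)
-463/48374 - 37529*(-1/(363*F(6, 4))) = -463/48374 - 37529*(-1/(363*(1 + 4 + 6))) = -463*1/48374 - 37529/((-363*11)) = -463/48374 - 37529/(-3993) = -463/48374 - 37529*(-1/3993) = -463/48374 + 37529/3993 = 1813579087/193157382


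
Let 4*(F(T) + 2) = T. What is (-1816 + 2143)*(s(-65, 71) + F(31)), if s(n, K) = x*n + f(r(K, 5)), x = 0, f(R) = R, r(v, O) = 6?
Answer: 15369/4 ≈ 3842.3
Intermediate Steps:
s(n, K) = 6 (s(n, K) = 0*n + 6 = 0 + 6 = 6)
F(T) = -2 + T/4
(-1816 + 2143)*(s(-65, 71) + F(31)) = (-1816 + 2143)*(6 + (-2 + (1/4)*31)) = 327*(6 + (-2 + 31/4)) = 327*(6 + 23/4) = 327*(47/4) = 15369/4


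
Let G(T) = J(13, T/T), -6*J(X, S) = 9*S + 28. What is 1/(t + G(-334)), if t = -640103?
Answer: -6/3840655 ≈ -1.5622e-6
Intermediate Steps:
J(X, S) = -14/3 - 3*S/2 (J(X, S) = -(9*S + 28)/6 = -(28 + 9*S)/6 = -14/3 - 3*S/2)
G(T) = -37/6 (G(T) = -14/3 - 3*T/(2*T) = -14/3 - 3/2*1 = -14/3 - 3/2 = -37/6)
1/(t + G(-334)) = 1/(-640103 - 37/6) = 1/(-3840655/6) = -6/3840655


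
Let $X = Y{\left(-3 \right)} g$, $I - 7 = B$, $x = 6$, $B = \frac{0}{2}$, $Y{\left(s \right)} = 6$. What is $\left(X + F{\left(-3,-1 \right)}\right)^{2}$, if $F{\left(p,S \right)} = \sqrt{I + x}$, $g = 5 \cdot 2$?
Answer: $\left(60 + \sqrt{13}\right)^{2} \approx 4045.7$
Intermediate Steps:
$g = 10$
$B = 0$ ($B = 0 \cdot \frac{1}{2} = 0$)
$I = 7$ ($I = 7 + 0 = 7$)
$F{\left(p,S \right)} = \sqrt{13}$ ($F{\left(p,S \right)} = \sqrt{7 + 6} = \sqrt{13}$)
$X = 60$ ($X = 6 \cdot 10 = 60$)
$\left(X + F{\left(-3,-1 \right)}\right)^{2} = \left(60 + \sqrt{13}\right)^{2}$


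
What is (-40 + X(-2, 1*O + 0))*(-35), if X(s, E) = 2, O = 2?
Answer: 1330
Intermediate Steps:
(-40 + X(-2, 1*O + 0))*(-35) = (-40 + 2)*(-35) = -38*(-35) = 1330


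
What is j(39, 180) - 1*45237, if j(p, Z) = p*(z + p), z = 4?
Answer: -43560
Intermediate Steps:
j(p, Z) = p*(4 + p)
j(39, 180) - 1*45237 = 39*(4 + 39) - 1*45237 = 39*43 - 45237 = 1677 - 45237 = -43560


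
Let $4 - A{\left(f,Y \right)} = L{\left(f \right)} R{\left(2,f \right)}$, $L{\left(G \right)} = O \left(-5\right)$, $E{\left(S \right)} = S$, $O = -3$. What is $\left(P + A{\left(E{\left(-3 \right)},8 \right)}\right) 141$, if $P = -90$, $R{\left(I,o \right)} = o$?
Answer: $-5781$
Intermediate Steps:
$L{\left(G \right)} = 15$ ($L{\left(G \right)} = \left(-3\right) \left(-5\right) = 15$)
$A{\left(f,Y \right)} = 4 - 15 f$
$\left(P + A{\left(E{\left(-3 \right)},8 \right)}\right) 141 = \left(-90 + \left(4 - -45\right)\right) 141 = \left(-90 + \left(4 + 45\right)\right) 141 = \left(-90 + 49\right) 141 = \left(-41\right) 141 = -5781$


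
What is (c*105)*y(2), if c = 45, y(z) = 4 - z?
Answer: 9450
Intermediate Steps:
(c*105)*y(2) = (45*105)*(4 - 1*2) = 4725*(4 - 2) = 4725*2 = 9450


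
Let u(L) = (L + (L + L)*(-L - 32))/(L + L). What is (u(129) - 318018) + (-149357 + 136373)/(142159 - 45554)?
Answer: -61475293953/193210 ≈ -3.1818e+5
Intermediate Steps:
u(L) = (L + 2*L*(-32 - L))/(2*L) (u(L) = (L + (2*L)*(-32 - L))/((2*L)) = (L + 2*L*(-32 - L))*(1/(2*L)) = (L + 2*L*(-32 - L))/(2*L))
(u(129) - 318018) + (-149357 + 136373)/(142159 - 45554) = ((-63/2 - 1*129) - 318018) + (-149357 + 136373)/(142159 - 45554) = ((-63/2 - 129) - 318018) - 12984/96605 = (-321/2 - 318018) - 12984*1/96605 = -636357/2 - 12984/96605 = -61475293953/193210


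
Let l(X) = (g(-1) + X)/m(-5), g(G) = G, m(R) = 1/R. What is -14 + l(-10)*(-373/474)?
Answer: -27151/474 ≈ -57.281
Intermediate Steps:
l(X) = 5 - 5*X (l(X) = (-1 + X)/(1/(-5)) = (-1 + X)/(-⅕) = (-1 + X)*(-5) = 5 - 5*X)
-14 + l(-10)*(-373/474) = -14 + (5 - 5*(-10))*(-373/474) = -14 + (5 + 50)*(-373*1/474) = -14 + 55*(-373/474) = -14 - 20515/474 = -27151/474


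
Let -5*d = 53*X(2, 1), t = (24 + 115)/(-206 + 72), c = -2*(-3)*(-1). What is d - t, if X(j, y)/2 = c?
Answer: 85919/670 ≈ 128.24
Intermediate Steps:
c = -6 (c = 6*(-1) = -6)
X(j, y) = -12 (X(j, y) = 2*(-6) = -12)
t = -139/134 (t = 139/(-134) = 139*(-1/134) = -139/134 ≈ -1.0373)
d = 636/5 (d = -53*(-12)/5 = -1/5*(-636) = 636/5 ≈ 127.20)
d - t = 636/5 - 1*(-139/134) = 636/5 + 139/134 = 85919/670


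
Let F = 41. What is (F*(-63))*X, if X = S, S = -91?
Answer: 235053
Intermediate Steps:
X = -91
(F*(-63))*X = (41*(-63))*(-91) = -2583*(-91) = 235053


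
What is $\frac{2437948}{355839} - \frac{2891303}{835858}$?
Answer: $\frac{1008939971167}{297430874862} \approx 3.3922$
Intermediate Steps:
$\frac{2437948}{355839} - \frac{2891303}{835858} = \frac{1008939971167}{297430874862}$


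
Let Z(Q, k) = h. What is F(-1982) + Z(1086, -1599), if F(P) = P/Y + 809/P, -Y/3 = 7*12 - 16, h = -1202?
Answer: -60279871/50541 ≈ -1192.7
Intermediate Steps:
Y = -204 (Y = -3*(7*12 - 16) = -3*(84 - 16) = -3*68 = -204)
Z(Q, k) = -1202
F(P) = 809/P - P/204 (F(P) = P/(-204) + 809/P = P*(-1/204) + 809/P = -P/204 + 809/P = 809/P - P/204)
F(-1982) + Z(1086, -1599) = (809/(-1982) - 1/204*(-1982)) - 1202 = (809*(-1/1982) + 991/102) - 1202 = (-809/1982 + 991/102) - 1202 = 470411/50541 - 1202 = -60279871/50541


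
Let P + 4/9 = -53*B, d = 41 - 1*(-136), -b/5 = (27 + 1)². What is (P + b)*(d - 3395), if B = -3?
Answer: 108938954/9 ≈ 1.2104e+7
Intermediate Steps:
b = -3920 (b = -5*(27 + 1)² = -5*28² = -5*784 = -3920)
d = 177 (d = 41 + 136 = 177)
P = 1427/9 (P = -4/9 - 53*(-3) = -4/9 + 159 = 1427/9 ≈ 158.56)
(P + b)*(d - 3395) = (1427/9 - 3920)*(177 - 3395) = -33853/9*(-3218) = 108938954/9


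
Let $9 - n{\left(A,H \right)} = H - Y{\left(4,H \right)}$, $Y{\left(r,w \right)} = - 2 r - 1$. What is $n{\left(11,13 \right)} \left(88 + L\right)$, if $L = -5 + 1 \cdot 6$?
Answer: $-1157$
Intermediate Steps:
$Y{\left(r,w \right)} = -1 - 2 r$
$L = 1$ ($L = -5 + 6 = 1$)
$n{\left(A,H \right)} = - H$ ($n{\left(A,H \right)} = 9 - \left(H - \left(-1 - 8\right)\right) = 9 - \left(H - -9\right) = 9 - \left(H + 9\right) = 9 - \left(9 + H\right) = - H$)
$n{\left(11,13 \right)} \left(88 + L\right) = \left(-1\right) 13 \left(88 + 1\right) = \left(-13\right) 89 = -1157$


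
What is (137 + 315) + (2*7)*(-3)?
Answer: 410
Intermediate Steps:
(137 + 315) + (2*7)*(-3) = 452 + 14*(-3) = 452 - 42 = 410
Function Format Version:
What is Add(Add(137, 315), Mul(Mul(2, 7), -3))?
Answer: 410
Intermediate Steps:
Add(Add(137, 315), Mul(Mul(2, 7), -3)) = Add(452, Mul(14, -3)) = Add(452, -42) = 410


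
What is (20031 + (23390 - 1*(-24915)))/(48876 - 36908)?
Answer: 4271/748 ≈ 5.7099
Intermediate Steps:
(20031 + (23390 - 1*(-24915)))/(48876 - 36908) = (20031 + (23390 + 24915))/11968 = (20031 + 48305)*(1/11968) = 68336*(1/11968) = 4271/748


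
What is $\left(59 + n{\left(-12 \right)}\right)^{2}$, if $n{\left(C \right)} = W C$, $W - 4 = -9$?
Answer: $14161$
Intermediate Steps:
$W = -5$ ($W = 4 - 9 = -5$)
$n{\left(C \right)} = - 5 C$
$\left(59 + n{\left(-12 \right)}\right)^{2} = \left(59 - -60\right)^{2} = \left(59 + 60\right)^{2} = 119^{2} = 14161$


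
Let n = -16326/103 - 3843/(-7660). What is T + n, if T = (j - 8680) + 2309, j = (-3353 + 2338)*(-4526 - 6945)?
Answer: 9180994170789/788980 ≈ 1.1637e+7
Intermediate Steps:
j = 11643065 (j = -1015*(-11471) = 11643065)
n = -124661331/788980 (n = -16326*1/103 - 3843*(-1/7660) = -16326/103 + 3843/7660 = -124661331/788980 ≈ -158.00)
T = 11636694 (T = (11643065 - 8680) + 2309 = 11634385 + 2309 = 11636694)
T + n = 11636694 - 124661331/788980 = 9180994170789/788980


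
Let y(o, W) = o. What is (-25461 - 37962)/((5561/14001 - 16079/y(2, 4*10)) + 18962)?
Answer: -1775970846/305862967 ≈ -5.8064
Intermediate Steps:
(-25461 - 37962)/((5561/14001 - 16079/y(2, 4*10)) + 18962) = (-25461 - 37962)/((5561/14001 - 16079/2) + 18962) = -63423/((5561*(1/14001) - 16079*1/2) + 18962) = -63423/((5561/14001 - 16079/2) + 18962) = -63423/(-225110957/28002 + 18962) = -63423/305862967/28002 = -63423*28002/305862967 = -1775970846/305862967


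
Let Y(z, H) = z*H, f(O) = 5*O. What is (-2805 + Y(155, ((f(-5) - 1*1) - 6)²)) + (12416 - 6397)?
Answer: 161934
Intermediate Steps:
Y(z, H) = H*z
(-2805 + Y(155, ((f(-5) - 1*1) - 6)²)) + (12416 - 6397) = (-2805 + ((5*(-5) - 1*1) - 6)²*155) + (12416 - 6397) = (-2805 + ((-25 - 1) - 6)²*155) + 6019 = (-2805 + (-26 - 6)²*155) + 6019 = (-2805 + (-32)²*155) + 6019 = (-2805 + 1024*155) + 6019 = (-2805 + 158720) + 6019 = 155915 + 6019 = 161934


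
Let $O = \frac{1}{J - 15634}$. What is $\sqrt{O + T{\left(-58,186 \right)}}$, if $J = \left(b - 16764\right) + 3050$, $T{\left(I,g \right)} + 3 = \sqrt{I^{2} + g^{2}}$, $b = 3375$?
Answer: $\frac{\sqrt{-2023816160 + 1349193458 \sqrt{9490}}}{25973} \approx 13.85$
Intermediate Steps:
$T{\left(I,g \right)} = -3 + \sqrt{I^{2} + g^{2}}$
$J = -10339$ ($J = \left(3375 - 16764\right) + 3050 = -13389 + 3050 = -10339$)
$O = - \frac{1}{25973}$ ($O = \frac{1}{-10339 - 15634} = \frac{1}{-25973} = - \frac{1}{25973} \approx -3.8502 \cdot 10^{-5}$)
$\sqrt{O + T{\left(-58,186 \right)}} = \sqrt{- \frac{1}{25973} - \left(3 - \sqrt{\left(-58\right)^{2} + 186^{2}}\right)} = \sqrt{- \frac{1}{25973} - \left(3 - \sqrt{3364 + 34596}\right)} = \sqrt{- \frac{1}{25973} - \left(3 - \sqrt{37960}\right)} = \sqrt{- \frac{1}{25973} - \left(3 - 2 \sqrt{9490}\right)} = \sqrt{- \frac{77920}{25973} + 2 \sqrt{9490}}$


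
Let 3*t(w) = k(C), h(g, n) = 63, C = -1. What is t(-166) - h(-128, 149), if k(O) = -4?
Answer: -193/3 ≈ -64.333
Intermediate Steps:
t(w) = -4/3 (t(w) = (1/3)*(-4) = -4/3)
t(-166) - h(-128, 149) = -4/3 - 1*63 = -4/3 - 63 = -193/3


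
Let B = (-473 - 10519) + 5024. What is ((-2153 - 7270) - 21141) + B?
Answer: -36532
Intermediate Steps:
B = -5968 (B = -10992 + 5024 = -5968)
((-2153 - 7270) - 21141) + B = ((-2153 - 7270) - 21141) - 5968 = (-9423 - 21141) - 5968 = -30564 - 5968 = -36532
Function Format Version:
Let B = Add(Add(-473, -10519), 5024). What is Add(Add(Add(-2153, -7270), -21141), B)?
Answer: -36532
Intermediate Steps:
B = -5968 (B = Add(-10992, 5024) = -5968)
Add(Add(Add(-2153, -7270), -21141), B) = Add(Add(Add(-2153, -7270), -21141), -5968) = Add(Add(-9423, -21141), -5968) = Add(-30564, -5968) = -36532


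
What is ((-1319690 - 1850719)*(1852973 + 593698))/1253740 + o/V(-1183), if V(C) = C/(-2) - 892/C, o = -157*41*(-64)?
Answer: -10868379415512175727/1756832011020 ≈ -6.1864e+6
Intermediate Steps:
o = 411968 (o = -6437*(-64) = 411968)
V(C) = -892/C - C/2 (V(C) = C*(-½) - 892/C = -C/2 - 892/C = -892/C - C/2)
((-1319690 - 1850719)*(1852973 + 593698))/1253740 + o/V(-1183) = ((-1319690 - 1850719)*(1852973 + 593698))/1253740 + 411968/(-892/(-1183) - ½*(-1183)) = -3170409*2446671*(1/1253740) + 411968/(-892*(-1/1183) + 1183/2) = -7756947758439*1/1253740 + 411968/(892/1183 + 1183/2) = -7756947758439/1253740 + 411968/(1401273/2366) = -7756947758439/1253740 + 411968*(2366/1401273) = -7756947758439/1253740 + 974716288/1401273 = -10868379415512175727/1756832011020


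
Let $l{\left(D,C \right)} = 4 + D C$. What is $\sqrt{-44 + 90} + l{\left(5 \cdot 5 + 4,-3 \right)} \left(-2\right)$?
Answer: $166 + \sqrt{46} \approx 172.78$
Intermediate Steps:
$l{\left(D,C \right)} = 4 + C D$
$\sqrt{-44 + 90} + l{\left(5 \cdot 5 + 4,-3 \right)} \left(-2\right) = \sqrt{-44 + 90} + \left(4 - 3 \left(5 \cdot 5 + 4\right)\right) \left(-2\right) = \sqrt{46} + \left(4 - 3 \left(25 + 4\right)\right) \left(-2\right) = \sqrt{46} + \left(4 - 87\right) \left(-2\right) = \sqrt{46} - -166 = \sqrt{46} + 166 = 166 + \sqrt{46}$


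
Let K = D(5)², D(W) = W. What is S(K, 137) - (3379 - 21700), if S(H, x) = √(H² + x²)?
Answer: 18321 + √19394 ≈ 18460.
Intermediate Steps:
K = 25 (K = 5² = 25)
S(K, 137) - (3379 - 21700) = √(25² + 137²) - (3379 - 21700) = √(625 + 18769) - 1*(-18321) = √19394 + 18321 = 18321 + √19394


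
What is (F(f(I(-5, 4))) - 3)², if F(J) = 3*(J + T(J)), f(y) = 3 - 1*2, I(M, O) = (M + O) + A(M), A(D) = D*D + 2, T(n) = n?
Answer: 9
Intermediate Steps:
A(D) = 2 + D² (A(D) = D² + 2 = 2 + D²)
I(M, O) = 2 + M + O + M² (I(M, O) = (M + O) + (2 + M²) = 2 + M + O + M²)
f(y) = 1 (f(y) = 3 - 2 = 1)
F(J) = 6*J (F(J) = 3*(J + J) = 3*(2*J) = 6*J)
(F(f(I(-5, 4))) - 3)² = (6*1 - 3)² = (6 - 3)² = 3² = 9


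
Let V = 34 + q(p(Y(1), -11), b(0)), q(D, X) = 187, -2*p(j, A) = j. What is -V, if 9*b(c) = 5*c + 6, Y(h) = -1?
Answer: -221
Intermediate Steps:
p(j, A) = -j/2
b(c) = ⅔ + 5*c/9 (b(c) = (5*c + 6)/9 = (6 + 5*c)/9 = ⅔ + 5*c/9)
V = 221 (V = 34 + 187 = 221)
-V = -1*221 = -221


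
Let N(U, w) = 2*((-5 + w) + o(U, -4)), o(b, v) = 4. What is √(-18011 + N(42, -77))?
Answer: I*√18167 ≈ 134.78*I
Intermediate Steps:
N(U, w) = -2 + 2*w (N(U, w) = 2*((-5 + w) + 4) = 2*(-1 + w) = -2 + 2*w)
√(-18011 + N(42, -77)) = √(-18011 + (-2 + 2*(-77))) = √(-18011 + (-2 - 154)) = √(-18011 - 156) = √(-18167) = I*√18167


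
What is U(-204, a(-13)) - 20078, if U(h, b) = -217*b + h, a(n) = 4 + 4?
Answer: -22018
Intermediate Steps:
a(n) = 8
U(h, b) = h - 217*b
U(-204, a(-13)) - 20078 = (-204 - 217*8) - 20078 = (-204 - 1736) - 20078 = -1940 - 20078 = -22018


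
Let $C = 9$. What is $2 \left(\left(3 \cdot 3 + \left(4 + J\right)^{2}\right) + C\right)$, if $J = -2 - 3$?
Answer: $38$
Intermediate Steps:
$J = -5$ ($J = -2 - 3 = -5$)
$2 \left(\left(3 \cdot 3 + \left(4 + J\right)^{2}\right) + C\right) = 2 \left(\left(3 \cdot 3 + \left(4 - 5\right)^{2}\right) + 9\right) = 2 \left(\left(9 + \left(-1\right)^{2}\right) + 9\right) = 2 \left(\left(9 + 1\right) + 9\right) = 2 \left(10 + 9\right) = 2 \cdot 19 = 38$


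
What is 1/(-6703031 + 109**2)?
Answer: -1/6691150 ≈ -1.4945e-7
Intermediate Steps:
1/(-6703031 + 109**2) = 1/(-6703031 + 11881) = 1/(-6691150) = -1/6691150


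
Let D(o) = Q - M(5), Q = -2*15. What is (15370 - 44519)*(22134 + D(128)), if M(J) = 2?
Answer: -644251198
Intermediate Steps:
Q = -30
D(o) = -32 (D(o) = -30 - 1*2 = -30 - 2 = -32)
(15370 - 44519)*(22134 + D(128)) = (15370 - 44519)*(22134 - 32) = -29149*22102 = -644251198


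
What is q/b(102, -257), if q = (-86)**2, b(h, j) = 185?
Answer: 7396/185 ≈ 39.978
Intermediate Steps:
q = 7396
q/b(102, -257) = 7396/185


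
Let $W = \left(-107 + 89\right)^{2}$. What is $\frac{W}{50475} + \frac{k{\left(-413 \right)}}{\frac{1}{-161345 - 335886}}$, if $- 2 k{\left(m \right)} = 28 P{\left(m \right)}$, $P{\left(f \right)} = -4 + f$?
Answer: $- \frac{48840191774742}{16825} \approx -2.9028 \cdot 10^{9}$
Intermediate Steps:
$W = 324$ ($W = \left(-18\right)^{2} = 324$)
$k{\left(m \right)} = 56 - 14 m$ ($k{\left(m \right)} = - \frac{28 \left(-4 + m\right)}{2} = - \frac{-112 + 28 m}{2} = 56 - 14 m$)
$\frac{W}{50475} + \frac{k{\left(-413 \right)}}{\frac{1}{-161345 - 335886}} = \frac{324}{50475} + \frac{56 - -5782}{\frac{1}{-161345 - 335886}} = 324 \cdot \frac{1}{50475} + \frac{56 + 5782}{\frac{1}{-497231}} = \frac{108}{16825} + \frac{5838}{- \frac{1}{497231}} = \frac{108}{16825} + 5838 \left(-497231\right) = \frac{108}{16825} - 2902834578 = - \frac{48840191774742}{16825}$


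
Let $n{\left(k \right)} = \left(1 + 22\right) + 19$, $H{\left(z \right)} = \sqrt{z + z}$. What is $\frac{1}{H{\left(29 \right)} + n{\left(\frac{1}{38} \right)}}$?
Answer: $\frac{21}{853} - \frac{\sqrt{58}}{1706} \approx 0.020155$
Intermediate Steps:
$H{\left(z \right)} = \sqrt{2} \sqrt{z}$ ($H{\left(z \right)} = \sqrt{2 z} = \sqrt{2} \sqrt{z}$)
$n{\left(k \right)} = 42$ ($n{\left(k \right)} = 23 + 19 = 42$)
$\frac{1}{H{\left(29 \right)} + n{\left(\frac{1}{38} \right)}} = \frac{1}{\sqrt{2} \sqrt{29} + 42} = \frac{1}{\sqrt{58} + 42} = \frac{1}{42 + \sqrt{58}}$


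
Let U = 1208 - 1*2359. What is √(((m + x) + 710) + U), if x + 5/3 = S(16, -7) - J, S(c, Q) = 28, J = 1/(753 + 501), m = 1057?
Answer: √112230910/418 ≈ 25.344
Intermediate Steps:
J = 1/1254 ≈ 0.00079745
x = 11007/418 (x = -5/3 + (28 - 1*1/1254) = -5/3 + (28 - 1/1254) = -5/3 + 35111/1254 = 11007/418 ≈ 26.333)
U = -1151 (U = 1208 - 2359 = -1151)
√(((m + x) + 710) + U) = √(((1057 + 11007/418) + 710) - 1151) = √((452833/418 + 710) - 1151) = √(749613/418 - 1151) = √(268495/418) = √112230910/418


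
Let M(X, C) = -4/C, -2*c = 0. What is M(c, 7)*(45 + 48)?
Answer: -372/7 ≈ -53.143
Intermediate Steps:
c = 0 (c = -½*0 = 0)
M(c, 7)*(45 + 48) = (-4/7)*(45 + 48) = -4*⅐*93 = -4/7*93 = -372/7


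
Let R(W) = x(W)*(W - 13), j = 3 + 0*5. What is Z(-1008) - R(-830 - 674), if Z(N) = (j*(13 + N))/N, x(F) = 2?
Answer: 1020419/336 ≈ 3037.0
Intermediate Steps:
j = 3 (j = 3 + 0 = 3)
Z(N) = (39 + 3*N)/N (Z(N) = (3*(13 + N))/N = (39 + 3*N)/N)
R(W) = -26 + 2*W (R(W) = 2*(W - 13) = 2*(-13 + W) = -26 + 2*W)
Z(-1008) - R(-830 - 674) = (3 + 39/(-1008)) - (-26 + 2*(-830 - 674)) = (3 + 39*(-1/1008)) - (-26 + 2*(-1504)) = (3 - 13/336) - (-26 - 3008) = 995/336 - 1*(-3034) = 995/336 + 3034 = 1020419/336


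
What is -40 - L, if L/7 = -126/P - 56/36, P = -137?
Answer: -43832/1233 ≈ -35.549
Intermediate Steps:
L = -5488/1233 (L = 7*(-126/(-137) - 56/36) = 7*(-126*(-1/137) - 56*1/36) = 7*(126/137 - 14/9) = 7*(-784/1233) = -5488/1233 ≈ -4.4509)
-40 - L = -40 - 1*(-5488/1233) = -40 + 5488/1233 = -43832/1233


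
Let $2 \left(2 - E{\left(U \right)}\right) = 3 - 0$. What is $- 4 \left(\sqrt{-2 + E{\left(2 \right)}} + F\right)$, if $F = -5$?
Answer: $20 - 2 i \sqrt{6} \approx 20.0 - 4.899 i$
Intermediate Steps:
$E{\left(U \right)} = \frac{1}{2}$ ($E{\left(U \right)} = 2 - \frac{3 - 0}{2} = 2 - \frac{3 + 0}{2} = 2 - \frac{3}{2} = \frac{1}{2}$)
$- 4 \left(\sqrt{-2 + E{\left(2 \right)}} + F\right) = - 4 \left(\sqrt{-2 + \frac{1}{2}} - 5\right) = - 4 \left(\sqrt{- \frac{3}{2}} - 5\right) = - 4 \left(\frac{i \sqrt{6}}{2} - 5\right) = - 4 \left(-5 + \frac{i \sqrt{6}}{2}\right) = 20 - 2 i \sqrt{6}$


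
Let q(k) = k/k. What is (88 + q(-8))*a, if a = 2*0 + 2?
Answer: 178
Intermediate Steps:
q(k) = 1
a = 2 (a = 0 + 2 = 2)
(88 + q(-8))*a = (88 + 1)*2 = 89*2 = 178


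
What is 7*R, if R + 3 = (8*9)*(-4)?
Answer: -2037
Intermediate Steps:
R = -291 (R = -3 + (8*9)*(-4) = -3 + 72*(-4) = -3 - 288 = -291)
7*R = 7*(-291) = -2037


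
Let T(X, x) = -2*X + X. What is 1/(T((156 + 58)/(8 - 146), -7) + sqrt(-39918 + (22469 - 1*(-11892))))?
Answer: 7383/26468326 - 4761*I*sqrt(5557)/26468326 ≈ 0.00027894 - 0.013409*I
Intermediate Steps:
T(X, x) = -X
1/(T((156 + 58)/(8 - 146), -7) + sqrt(-39918 + (22469 - 1*(-11892)))) = 1/(-(156 + 58)/(8 - 146) + sqrt(-39918 + (22469 - 1*(-11892)))) = 1/(-214/(-138) + sqrt(-39918 + (22469 + 11892))) = 1/(-214*(-1)/138 + sqrt(-39918 + 34361)) = 1/(-1*(-107/69) + sqrt(-5557)) = 1/(107/69 + I*sqrt(5557))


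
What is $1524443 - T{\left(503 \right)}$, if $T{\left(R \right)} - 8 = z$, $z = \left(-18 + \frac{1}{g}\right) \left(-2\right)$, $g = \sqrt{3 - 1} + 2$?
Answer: $1524401 - \sqrt{2} \approx 1.5244 \cdot 10^{6}$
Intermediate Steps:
$g = 2 + \sqrt{2}$ ($g = \sqrt{2} + 2 = 2 + \sqrt{2} \approx 3.4142$)
$z = 36 - \frac{2}{2 + \sqrt{2}}$ ($z = \left(-18 + \frac{1}{2 + \sqrt{2}}\right) \left(-2\right) = 36 - \frac{2}{2 + \sqrt{2}} \approx 35.414$)
$T{\left(R \right)} = 42 + \sqrt{2}$ ($T{\left(R \right)} = 8 + \left(34 + \sqrt{2}\right) = 42 + \sqrt{2}$)
$1524443 - T{\left(503 \right)} = 1524443 - \left(42 + \sqrt{2}\right) = 1524401 - \sqrt{2}$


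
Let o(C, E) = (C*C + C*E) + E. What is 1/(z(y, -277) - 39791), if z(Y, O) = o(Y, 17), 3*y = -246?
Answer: -1/34444 ≈ -2.9033e-5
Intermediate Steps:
y = -82 (y = (1/3)*(-246) = -82)
o(C, E) = E + C**2 + C*E (o(C, E) = (C**2 + C*E) + E = E + C**2 + C*E)
z(Y, O) = 17 + Y**2 + 17*Y (z(Y, O) = 17 + Y**2 + Y*17 = 17 + Y**2 + 17*Y)
1/(z(y, -277) - 39791) = 1/((17 + (-82)**2 + 17*(-82)) - 39791) = 1/((17 + 6724 - 1394) - 39791) = 1/(5347 - 39791) = 1/(-34444) = -1/34444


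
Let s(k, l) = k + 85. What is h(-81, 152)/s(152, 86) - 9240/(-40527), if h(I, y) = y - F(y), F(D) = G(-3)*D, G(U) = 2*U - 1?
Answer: 72392/13509 ≈ 5.3588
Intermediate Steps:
G(U) = -1 + 2*U
F(D) = -7*D (F(D) = (-1 + 2*(-3))*D = (-1 - 6)*D = -7*D)
s(k, l) = 85 + k
h(I, y) = 8*y (h(I, y) = y - (-7)*y = y + 7*y = 8*y)
h(-81, 152)/s(152, 86) - 9240/(-40527) = (8*152)/(85 + 152) - 9240/(-40527) = 1216/237 - 9240*(-1/40527) = 1216*(1/237) + 3080/13509 = 1216/237 + 3080/13509 = 72392/13509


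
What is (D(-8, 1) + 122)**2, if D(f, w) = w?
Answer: 15129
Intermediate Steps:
(D(-8, 1) + 122)**2 = (1 + 122)**2 = 123**2 = 15129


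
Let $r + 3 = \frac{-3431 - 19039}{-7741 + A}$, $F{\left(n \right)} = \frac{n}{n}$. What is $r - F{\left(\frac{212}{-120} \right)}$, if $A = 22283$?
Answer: $- \frac{40319}{7271} \approx -5.5452$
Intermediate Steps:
$F{\left(n \right)} = 1$
$r = - \frac{33048}{7271}$ ($r = -3 + \frac{-3431 - 19039}{-7741 + 22283} = -3 - \frac{22470}{14542} = -3 - \frac{11235}{7271} = - \frac{33048}{7271} \approx -4.5452$)
$r - F{\left(\frac{212}{-120} \right)} = - \frac{33048}{7271} - 1 = - \frac{40319}{7271}$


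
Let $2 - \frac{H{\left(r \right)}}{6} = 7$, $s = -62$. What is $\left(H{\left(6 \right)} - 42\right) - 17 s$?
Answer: $982$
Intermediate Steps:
$H{\left(r \right)} = -30$ ($H{\left(r \right)} = 12 - 42 = -30$)
$\left(H{\left(6 \right)} - 42\right) - 17 s = \left(-30 - 42\right) - -1054 = -72 + 1054 = 982$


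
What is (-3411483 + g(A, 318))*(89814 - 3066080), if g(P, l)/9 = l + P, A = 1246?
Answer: 10111586942262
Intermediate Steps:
g(P, l) = 9*P + 9*l (g(P, l) = 9*(l + P) = 9*(P + l) = 9*P + 9*l)
(-3411483 + g(A, 318))*(89814 - 3066080) = (-3411483 + (9*1246 + 9*318))*(89814 - 3066080) = (-3411483 + (11214 + 2862))*(-2976266) = (-3411483 + 14076)*(-2976266) = -3397407*(-2976266) = 10111586942262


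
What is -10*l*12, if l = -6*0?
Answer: 0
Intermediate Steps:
l = 0
-10*l*12 = -10*0*12 = 0*12 = 0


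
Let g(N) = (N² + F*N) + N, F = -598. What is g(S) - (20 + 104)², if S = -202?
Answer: 146022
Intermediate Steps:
g(N) = N² - 597*N (g(N) = (N² - 598*N) + N = N² - 597*N)
g(S) - (20 + 104)² = -202*(-597 - 202) - (20 + 104)² = -202*(-799) - 1*124² = 161398 - 1*15376 = 161398 - 15376 = 146022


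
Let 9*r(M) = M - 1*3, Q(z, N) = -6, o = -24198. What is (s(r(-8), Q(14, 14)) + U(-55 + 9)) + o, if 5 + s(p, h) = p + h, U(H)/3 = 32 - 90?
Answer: -219458/9 ≈ -24384.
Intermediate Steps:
U(H) = -174 (U(H) = 3*(32 - 90) = 3*(-58) = -174)
r(M) = -1/3 + M/9 (r(M) = (M - 1*3)/9 = (M - 3)/9 = (-3 + M)/9 = -1/3 + M/9)
s(p, h) = -5 + h + p (s(p, h) = -5 + (p + h) = -5 + (h + p) = -5 + h + p)
(s(r(-8), Q(14, 14)) + U(-55 + 9)) + o = ((-5 - 6 + (-1/3 + (1/9)*(-8))) - 174) - 24198 = ((-5 - 6 + (-1/3 - 8/9)) - 174) - 24198 = ((-5 - 6 - 11/9) - 174) - 24198 = (-110/9 - 174) - 24198 = -1676/9 - 24198 = -219458/9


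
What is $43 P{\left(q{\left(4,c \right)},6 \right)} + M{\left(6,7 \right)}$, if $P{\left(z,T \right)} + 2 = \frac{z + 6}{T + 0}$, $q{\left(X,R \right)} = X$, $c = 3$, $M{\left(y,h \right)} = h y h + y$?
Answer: $\frac{857}{3} \approx 285.67$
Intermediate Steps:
$M{\left(y,h \right)} = y + y h^{2}$ ($M{\left(y,h \right)} = y h^{2} + y = y + y h^{2}$)
$P{\left(z,T \right)} = -2 + \frac{6 + z}{T}$ ($P{\left(z,T \right)} = -2 + \frac{z + 6}{T + 0} = -2 + \frac{6 + z}{T}$)
$43 P{\left(q{\left(4,c \right)},6 \right)} + M{\left(6,7 \right)} = 43 \frac{6 + 4 - 12}{6} + 6 \left(1 + 7^{2}\right) = 43 \frac{6 + 4 - 12}{6} + 6 \left(1 + 49\right) = 43 \cdot \frac{1}{6} \left(-2\right) + 6 \cdot 50 = 43 \left(- \frac{1}{3}\right) + 300 = - \frac{43}{3} + 300 = \frac{857}{3}$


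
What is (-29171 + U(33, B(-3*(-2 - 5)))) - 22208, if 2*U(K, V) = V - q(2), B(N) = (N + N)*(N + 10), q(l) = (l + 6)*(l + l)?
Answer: -50744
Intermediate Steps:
q(l) = 2*l*(6 + l) (q(l) = (6 + l)*(2*l) = 2*l*(6 + l))
B(N) = 2*N*(10 + N) (B(N) = (2*N)*(10 + N) = 2*N*(10 + N))
U(K, V) = -16 + V/2 (U(K, V) = (V - 2*2*(6 + 2))/2 = (V - 2*2*8)/2 = (V - 1*32)/2 = (V - 32)/2 = (-32 + V)/2 = -16 + V/2)
(-29171 + U(33, B(-3*(-2 - 5)))) - 22208 = (-29171 + (-16 + (2*(-3*(-2 - 5))*(10 - 3*(-2 - 5)))/2)) - 22208 = (-29171 + (-16 + (2*(-3*(-7))*(10 - 3*(-7)))/2)) - 22208 = (-29171 + (-16 + (2*21*(10 + 21))/2)) - 22208 = (-29171 + (-16 + (2*21*31)/2)) - 22208 = (-29171 + (-16 + (½)*1302)) - 22208 = (-29171 + (-16 + 651)) - 22208 = (-29171 + 635) - 22208 = -28536 - 22208 = -50744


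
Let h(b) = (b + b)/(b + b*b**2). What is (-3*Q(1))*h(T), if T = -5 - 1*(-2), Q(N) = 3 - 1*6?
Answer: 9/5 ≈ 1.8000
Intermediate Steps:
Q(N) = -3 (Q(N) = 3 - 6 = -3)
T = -3 (T = -5 + 2 = -3)
h(b) = 2*b/(b + b**3) (h(b) = (2*b)/(b + b**3) = 2*b/(b + b**3))
(-3*Q(1))*h(T) = (-3*(-3))*(2/(1 + (-3)**2)) = 9*(2/(1 + 9)) = 9*(2/10) = 9*(2*(1/10)) = 9*(1/5) = 9/5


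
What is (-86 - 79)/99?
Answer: -5/3 ≈ -1.6667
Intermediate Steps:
(-86 - 79)/99 = (1/99)*(-165) = -5/3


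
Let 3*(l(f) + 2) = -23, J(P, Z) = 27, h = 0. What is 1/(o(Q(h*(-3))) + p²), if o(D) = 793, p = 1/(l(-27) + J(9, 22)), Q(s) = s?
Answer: 2704/2144281 ≈ 0.0012610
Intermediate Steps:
l(f) = -29/3 (l(f) = -2 + (⅓)*(-23) = -2 - 23/3 = -29/3)
p = 3/52 (p = 1/(-29/3 + 27) = 1/(52/3) = 3/52 ≈ 0.057692)
1/(o(Q(h*(-3))) + p²) = 1/(793 + (3/52)²) = 1/(793 + 9/2704) = 1/(2144281/2704) = 2704/2144281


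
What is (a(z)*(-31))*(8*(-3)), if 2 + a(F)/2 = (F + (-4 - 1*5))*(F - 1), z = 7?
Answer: -20832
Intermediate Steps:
a(F) = -4 + 2*(-1 + F)*(-9 + F) (a(F) = -4 + 2*((F + (-4 - 1*5))*(F - 1)) = -4 + 2*((F + (-4 - 5))*(-1 + F)) = -4 + 2*((F - 9)*(-1 + F)) = -4 + 2*((-9 + F)*(-1 + F)) = -4 + 2*((-1 + F)*(-9 + F)) = -4 + 2*(-1 + F)*(-9 + F))
(a(z)*(-31))*(8*(-3)) = ((14 - 20*7 + 2*7²)*(-31))*(8*(-3)) = ((14 - 140 + 2*49)*(-31))*(-24) = ((14 - 140 + 98)*(-31))*(-24) = -28*(-31)*(-24) = 868*(-24) = -20832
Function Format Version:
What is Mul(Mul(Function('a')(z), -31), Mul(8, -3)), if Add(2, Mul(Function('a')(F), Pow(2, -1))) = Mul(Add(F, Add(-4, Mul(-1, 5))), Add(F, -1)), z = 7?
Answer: -20832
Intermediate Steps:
Function('a')(F) = Add(-4, Mul(2, Add(-1, F), Add(-9, F))) (Function('a')(F) = Add(-4, Mul(2, Mul(Add(F, Add(-4, Mul(-1, 5))), Add(F, -1)))) = Add(-4, Mul(2, Mul(Add(F, Add(-4, -5)), Add(-1, F)))) = Add(-4, Mul(2, Mul(Add(F, -9), Add(-1, F)))) = Add(-4, Mul(2, Mul(Add(-9, F), Add(-1, F)))) = Add(-4, Mul(2, Mul(Add(-1, F), Add(-9, F)))) = Add(-4, Mul(2, Add(-1, F), Add(-9, F))))
Mul(Mul(Function('a')(z), -31), Mul(8, -3)) = Mul(Mul(Add(14, Mul(-20, 7), Mul(2, Pow(7, 2))), -31), Mul(8, -3)) = Mul(Mul(Add(14, -140, Mul(2, 49)), -31), -24) = Mul(Mul(Add(14, -140, 98), -31), -24) = Mul(Mul(-28, -31), -24) = Mul(868, -24) = -20832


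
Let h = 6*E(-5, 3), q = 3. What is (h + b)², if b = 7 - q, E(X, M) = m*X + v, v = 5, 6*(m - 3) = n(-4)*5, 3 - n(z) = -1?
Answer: 24336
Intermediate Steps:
n(z) = 4 (n(z) = 3 - 1*(-1) = 3 + 1 = 4)
m = 19/3 (m = 3 + (4*5)/6 = 3 + (⅙)*20 = 3 + 10/3 = 19/3 ≈ 6.3333)
E(X, M) = 5 + 19*X/3 (E(X, M) = 19*X/3 + 5 = 5 + 19*X/3)
b = 4 (b = 7 - 1*3 = 7 - 3 = 4)
h = -160 (h = 6*(5 + (19/3)*(-5)) = 6*(5 - 95/3) = 6*(-80/3) = -160)
(h + b)² = (-160 + 4)² = (-156)² = 24336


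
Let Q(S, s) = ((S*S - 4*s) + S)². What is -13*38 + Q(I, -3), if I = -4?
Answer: 82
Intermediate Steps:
Q(S, s) = (S + S² - 4*s)² (Q(S, s) = ((S² - 4*s) + S)² = (S + S² - 4*s)²)
-13*38 + Q(I, -3) = -13*38 + (-4 + (-4)² - 4*(-3))² = -494 + (-4 + 16 + 12)² = -494 + 24² = -494 + 576 = 82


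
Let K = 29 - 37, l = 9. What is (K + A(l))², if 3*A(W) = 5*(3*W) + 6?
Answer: 1521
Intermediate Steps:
A(W) = 2 + 5*W (A(W) = (5*(3*W) + 6)/3 = (15*W + 6)/3 = (6 + 15*W)/3 = 2 + 5*W)
K = -8
(K + A(l))² = (-8 + (2 + 5*9))² = (-8 + (2 + 45))² = (-8 + 47)² = 39² = 1521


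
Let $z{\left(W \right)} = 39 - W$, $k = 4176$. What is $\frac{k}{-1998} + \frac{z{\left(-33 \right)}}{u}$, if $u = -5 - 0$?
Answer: $- \frac{9152}{555} \approx -16.49$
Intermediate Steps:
$u = -5$ ($u = -5 + 0 = -5$)
$\frac{k}{-1998} + \frac{z{\left(-33 \right)}}{u} = \frac{4176}{-1998} + \frac{39 - -33}{-5} = 4176 \left(- \frac{1}{1998}\right) + \left(39 + 33\right) \left(- \frac{1}{5}\right) = - \frac{232}{111} + 72 \left(- \frac{1}{5}\right) = - \frac{232}{111} - \frac{72}{5} = - \frac{9152}{555}$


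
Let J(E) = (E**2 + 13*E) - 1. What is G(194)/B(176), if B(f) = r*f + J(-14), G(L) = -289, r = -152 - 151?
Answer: 289/53315 ≈ 0.0054206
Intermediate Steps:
J(E) = -1 + E**2 + 13*E
r = -303
B(f) = 13 - 303*f (B(f) = -303*f + (-1 + (-14)**2 + 13*(-14)) = -303*f + (-1 + 196 - 182) = -303*f + 13 = 13 - 303*f)
G(194)/B(176) = -289/(13 - 303*176) = -289/(13 - 53328) = -289/(-53315) = -289*(-1/53315) = 289/53315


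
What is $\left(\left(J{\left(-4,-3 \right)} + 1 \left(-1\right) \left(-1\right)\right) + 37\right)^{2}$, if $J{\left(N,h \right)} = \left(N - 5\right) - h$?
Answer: $1024$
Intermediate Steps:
$J{\left(N,h \right)} = -5 + N - h$ ($J{\left(N,h \right)} = \left(-5 + N\right) - h = -5 + N - h$)
$\left(\left(J{\left(-4,-3 \right)} + 1 \left(-1\right) \left(-1\right)\right) + 37\right)^{2} = \left(\left(\left(-5 - 4 - -3\right) + 1 \left(-1\right) \left(-1\right)\right) + 37\right)^{2} = \left(\left(\left(-5 - 4 + 3\right) - -1\right) + 37\right)^{2} = \left(\left(-6 + 1\right) + 37\right)^{2} = \left(-5 + 37\right)^{2} = 32^{2} = 1024$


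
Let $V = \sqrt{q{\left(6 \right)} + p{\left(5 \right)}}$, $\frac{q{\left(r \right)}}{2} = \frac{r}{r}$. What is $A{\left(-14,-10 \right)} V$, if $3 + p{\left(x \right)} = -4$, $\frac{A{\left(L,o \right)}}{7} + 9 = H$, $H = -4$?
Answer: $- 91 i \sqrt{5} \approx - 203.48 i$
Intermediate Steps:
$A{\left(L,o \right)} = -91$ ($A{\left(L,o \right)} = -63 + 7 \left(-4\right) = -63 - 28 = -91$)
$p{\left(x \right)} = -7$ ($p{\left(x \right)} = -3 - 4 = -7$)
$q{\left(r \right)} = 2$ ($q{\left(r \right)} = 2 \frac{r}{r} = 2 \cdot 1 = 2$)
$V = i \sqrt{5}$ ($V = \sqrt{2 - 7} = \sqrt{-5} = i \sqrt{5} \approx 2.2361 i$)
$A{\left(-14,-10 \right)} V = - 91 i \sqrt{5}$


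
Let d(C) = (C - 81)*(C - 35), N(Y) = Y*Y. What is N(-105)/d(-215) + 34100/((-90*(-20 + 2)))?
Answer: 5082521/239760 ≈ 21.198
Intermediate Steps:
N(Y) = Y²
d(C) = (-81 + C)*(-35 + C)
N(-105)/d(-215) + 34100/((-90*(-20 + 2))) = (-105)²/(2835 + (-215)² - 116*(-215)) + 34100/((-90*(-20 + 2))) = 11025/(2835 + 46225 + 24940) + 34100/((-90*(-18))) = 11025/74000 + 34100/1620 = 11025*(1/74000) + 34100*(1/1620) = 441/2960 + 1705/81 = 5082521/239760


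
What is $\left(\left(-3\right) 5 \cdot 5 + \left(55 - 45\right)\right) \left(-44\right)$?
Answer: $2860$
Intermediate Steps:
$\left(\left(-3\right) 5 \cdot 5 + \left(55 - 45\right)\right) \left(-44\right) = \left(\left(-15\right) 5 + 10\right) \left(-44\right) = \left(-75 + 10\right) \left(-44\right) = \left(-65\right) \left(-44\right) = 2860$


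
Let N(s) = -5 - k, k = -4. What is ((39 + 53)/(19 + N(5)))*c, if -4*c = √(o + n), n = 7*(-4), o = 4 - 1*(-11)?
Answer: -23*I*√13/18 ≈ -4.6071*I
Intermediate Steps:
o = 15 (o = 4 + 11 = 15)
N(s) = -1 (N(s) = -5 - 1*(-4) = -5 + 4 = -1)
n = -28
c = -I*√13/4 (c = -√(15 - 28)/4 = -I*√13/4 ≈ -0.90139*I)
((39 + 53)/(19 + N(5)))*c = ((39 + 53)/(19 - 1))*(-I*√13/4) = (92/18)*(-I*√13/4) = (92*(1/18))*(-I*√13/4) = 46*(-I*√13/4)/9 = -23*I*√13/18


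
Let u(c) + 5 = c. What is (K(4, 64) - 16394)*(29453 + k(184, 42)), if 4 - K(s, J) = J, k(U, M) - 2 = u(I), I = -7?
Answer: -484455122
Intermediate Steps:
u(c) = -5 + c
k(U, M) = -10 (k(U, M) = 2 + (-5 - 7) = 2 - 12 = -10)
K(s, J) = 4 - J
(K(4, 64) - 16394)*(29453 + k(184, 42)) = ((4 - 1*64) - 16394)*(29453 - 10) = ((4 - 64) - 16394)*29443 = (-60 - 16394)*29443 = -16454*29443 = -484455122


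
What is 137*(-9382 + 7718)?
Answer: -227968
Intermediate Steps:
137*(-9382 + 7718) = 137*(-1664) = -227968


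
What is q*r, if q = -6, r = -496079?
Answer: 2976474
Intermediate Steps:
q*r = -6*(-496079) = 2976474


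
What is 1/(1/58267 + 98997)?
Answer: 58267/5768258200 ≈ 1.0101e-5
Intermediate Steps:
1/(1/58267 + 98997) = 1/(5768258200/58267) = 58267/5768258200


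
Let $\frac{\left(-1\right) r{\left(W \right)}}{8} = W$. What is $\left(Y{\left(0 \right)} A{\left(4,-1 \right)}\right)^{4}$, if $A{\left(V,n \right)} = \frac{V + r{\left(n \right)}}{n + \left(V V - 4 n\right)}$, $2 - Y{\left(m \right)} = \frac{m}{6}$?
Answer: $\frac{331776}{130321} \approx 2.5458$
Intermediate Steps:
$r{\left(W \right)} = - 8 W$
$Y{\left(m \right)} = 2 - \frac{m}{6}$
$A{\left(V,n \right)} = \frac{V - 8 n}{V^{2} - 3 n}$ ($A{\left(V,n \right)} = \frac{V - 8 n}{n + \left(V V - 4 n\right)} = \frac{V - 8 n}{n + \left(V^{2} - 4 n\right)} = \frac{V - 8 n}{V^{2} - 3 n}$)
$\left(Y{\left(0 \right)} A{\left(4,-1 \right)}\right)^{4} = \left(\left(2 - 0\right) \frac{4 - -8}{4^{2} - -3}\right)^{4} = \left(\left(2 + 0\right) \frac{4 + 8}{16 + 3}\right)^{4} = \left(2 \cdot \frac{1}{19} \cdot 12\right)^{4} = \left(2 \cdot \frac{12}{19}\right)^{4} = \left(\frac{24}{19}\right)^{4} = \frac{331776}{130321}$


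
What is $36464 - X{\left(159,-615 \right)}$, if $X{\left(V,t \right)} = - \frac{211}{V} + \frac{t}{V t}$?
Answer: $\frac{1932662}{53} \approx 36465.0$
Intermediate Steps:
$X{\left(V,t \right)} = - \frac{210}{V}$ ($X{\left(V,t \right)} = - \frac{211}{V} + t \frac{1}{V t} = - \frac{211}{V} + \frac{1}{V} = - \frac{210}{V}$)
$36464 - X{\left(159,-615 \right)} = 36464 - - \frac{210}{159} = 36464 - \left(-210\right) \frac{1}{159} = 36464 - - \frac{70}{53} = 36464 + \frac{70}{53} = \frac{1932662}{53}$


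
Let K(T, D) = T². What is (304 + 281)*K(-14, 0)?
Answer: 114660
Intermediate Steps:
(304 + 281)*K(-14, 0) = (304 + 281)*(-14)² = 585*196 = 114660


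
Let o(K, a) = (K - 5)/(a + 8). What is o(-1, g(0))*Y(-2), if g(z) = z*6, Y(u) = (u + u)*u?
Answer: -6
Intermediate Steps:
Y(u) = 2*u**2 (Y(u) = (2*u)*u = 2*u**2)
g(z) = 6*z
o(K, a) = (-5 + K)/(8 + a)
o(-1, g(0))*Y(-2) = ((-5 - 1)/(8 + 6*0))*(2*(-2)**2) = (-6/(8 + 0))*(2*4) = (-6/8)*8 = ((1/8)*(-6))*8 = -3/4*8 = -6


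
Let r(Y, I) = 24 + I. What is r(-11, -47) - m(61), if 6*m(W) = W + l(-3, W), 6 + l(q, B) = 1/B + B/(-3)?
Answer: -31601/1098 ≈ -28.781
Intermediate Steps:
l(q, B) = -6 + 1/B - B/3 (l(q, B) = -6 + (1/B + B/(-3)) = -6 + (1/B + B*(-⅓)) = -6 + (1/B - B/3) = -6 + 1/B - B/3)
m(W) = -1 + 1/(6*W) + W/9 (m(W) = (W + (-6 + 1/W - W/3))/6 = (-6 + 1/W + 2*W/3)/6 = -1 + 1/(6*W) + W/9)
r(-11, -47) - m(61) = (24 - 47) - (-1 + (⅙)/61 + (⅑)*61) = -23 - (-1 + (⅙)*(1/61) + 61/9) = -23 - (-1 + 1/366 + 61/9) = -23 - 1*6347/1098 = -23 - 6347/1098 = -31601/1098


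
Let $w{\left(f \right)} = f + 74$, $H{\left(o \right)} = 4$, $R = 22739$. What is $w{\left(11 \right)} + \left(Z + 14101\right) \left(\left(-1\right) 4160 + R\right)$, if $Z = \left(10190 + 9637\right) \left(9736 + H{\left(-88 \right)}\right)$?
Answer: $3588145195984$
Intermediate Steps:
$w{\left(f \right)} = 74 + f$
$Z = 193114980$ ($Z = \left(10190 + 9637\right) \left(9736 + 4\right) = 19827 \cdot 9740 = 193114980$)
$w{\left(11 \right)} + \left(Z + 14101\right) \left(\left(-1\right) 4160 + R\right) = \left(74 + 11\right) + \left(193114980 + 14101\right) \left(\left(-1\right) 4160 + 22739\right) = 85 + 193129081 \left(-4160 + 22739\right) = 85 + 193129081 \cdot 18579 = 85 + 3588145195899 = 3588145195984$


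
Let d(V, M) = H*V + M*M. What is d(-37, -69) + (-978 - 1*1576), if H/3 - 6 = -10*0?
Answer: 1541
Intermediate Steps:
H = 18 (H = 18 + 3*(-10*0) = 18 + 3*0 = 18 + 0 = 18)
d(V, M) = M**2 + 18*V (d(V, M) = 18*V + M*M = 18*V + M**2 = M**2 + 18*V)
d(-37, -69) + (-978 - 1*1576) = ((-69)**2 + 18*(-37)) + (-978 - 1*1576) = (4761 - 666) + (-978 - 1576) = 4095 - 2554 = 1541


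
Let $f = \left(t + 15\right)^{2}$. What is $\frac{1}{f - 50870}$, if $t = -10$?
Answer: $- \frac{1}{50845} \approx -1.9668 \cdot 10^{-5}$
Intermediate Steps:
$f = 25$ ($f = \left(-10 + 15\right)^{2} = 5^{2} = 25$)
$\frac{1}{f - 50870} = \frac{1}{25 - 50870} = \frac{1}{-50845} = - \frac{1}{50845}$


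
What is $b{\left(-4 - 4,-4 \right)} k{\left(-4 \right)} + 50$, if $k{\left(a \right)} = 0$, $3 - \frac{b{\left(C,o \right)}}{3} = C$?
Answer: $50$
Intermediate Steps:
$b{\left(C,o \right)} = 9 - 3 C$
$b{\left(-4 - 4,-4 \right)} k{\left(-4 \right)} + 50 = \left(9 - 3 \left(-4 - 4\right)\right) 0 + 50 = \left(9 - -24\right) 0 + 50 = \left(9 + 24\right) 0 + 50 = 33 \cdot 0 + 50 = 0 + 50 = 50$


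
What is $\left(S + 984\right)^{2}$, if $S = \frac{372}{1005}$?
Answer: $\frac{108744295696}{112225} \approx 9.6899 \cdot 10^{5}$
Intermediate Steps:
$S = \frac{124}{335}$ ($S = 372 \cdot \frac{1}{1005} = \frac{124}{335} \approx 0.37015$)
$\left(S + 984\right)^{2} = \left(\frac{124}{335} + 984\right)^{2} = \left(\frac{329764}{335}\right)^{2} = \frac{108744295696}{112225}$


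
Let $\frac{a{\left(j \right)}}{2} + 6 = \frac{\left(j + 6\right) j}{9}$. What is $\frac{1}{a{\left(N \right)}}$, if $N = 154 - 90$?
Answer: $\frac{9}{8852} \approx 0.0010167$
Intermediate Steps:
$N = 64$
$a{\left(j \right)} = -12 + \frac{2 j \left(6 + j\right)}{9}$ ($a{\left(j \right)} = -12 + 2 \frac{\left(j + 6\right) j}{9} = -12 + 2 \left(6 + j\right) j \frac{1}{9} = -12 + 2 j \left(6 + j\right) \frac{1}{9} = -12 + 2 \frac{j \left(6 + j\right)}{9} = -12 + \frac{2 j \left(6 + j\right)}{9}$)
$\frac{1}{a{\left(N \right)}} = \frac{1}{-12 + \frac{2 \cdot 64^{2}}{9} + \frac{4}{3} \cdot 64} = \frac{1}{-12 + \frac{2}{9} \cdot 4096 + \frac{256}{3}} = \frac{1}{-12 + \frac{8192}{9} + \frac{256}{3}} = \frac{1}{\frac{8852}{9}} = \frac{9}{8852}$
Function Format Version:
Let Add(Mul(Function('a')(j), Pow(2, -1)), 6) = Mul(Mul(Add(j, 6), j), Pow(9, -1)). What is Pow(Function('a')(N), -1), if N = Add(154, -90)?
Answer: Rational(9, 8852) ≈ 0.0010167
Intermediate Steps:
N = 64
Function('a')(j) = Add(-12, Mul(Rational(2, 9), j, Add(6, j))) (Function('a')(j) = Add(-12, Mul(2, Mul(Mul(Add(j, 6), j), Pow(9, -1)))) = Add(-12, Mul(2, Mul(Mul(Add(6, j), j), Rational(1, 9)))) = Add(-12, Mul(2, Mul(Mul(j, Add(6, j)), Rational(1, 9)))) = Add(-12, Mul(2, Mul(Rational(1, 9), j, Add(6, j)))) = Add(-12, Mul(Rational(2, 9), j, Add(6, j))))
Pow(Function('a')(N), -1) = Pow(Add(-12, Mul(Rational(2, 9), Pow(64, 2)), Mul(Rational(4, 3), 64)), -1) = Pow(Add(-12, Mul(Rational(2, 9), 4096), Rational(256, 3)), -1) = Pow(Add(-12, Rational(8192, 9), Rational(256, 3)), -1) = Pow(Rational(8852, 9), -1) = Rational(9, 8852)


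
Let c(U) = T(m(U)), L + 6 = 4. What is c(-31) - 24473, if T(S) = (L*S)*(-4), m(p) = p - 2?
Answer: -24737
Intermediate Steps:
L = -2 (L = -6 + 4 = -2)
m(p) = -2 + p
T(S) = 8*S (T(S) = -2*S*(-4) = 8*S)
c(U) = -16 + 8*U (c(U) = 8*(-2 + U) = -16 + 8*U)
c(-31) - 24473 = (-16 + 8*(-31)) - 24473 = (-16 - 248) - 24473 = -264 - 24473 = -24737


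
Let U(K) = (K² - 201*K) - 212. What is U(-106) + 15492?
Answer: 47822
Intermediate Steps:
U(K) = -212 + K² - 201*K
U(-106) + 15492 = (-212 + (-106)² - 201*(-106)) + 15492 = (-212 + 11236 + 21306) + 15492 = 32330 + 15492 = 47822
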